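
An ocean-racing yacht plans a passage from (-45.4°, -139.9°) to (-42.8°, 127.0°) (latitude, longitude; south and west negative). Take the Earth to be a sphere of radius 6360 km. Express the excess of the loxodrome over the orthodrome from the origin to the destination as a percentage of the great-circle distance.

Great circle: σ = 1.0974 rad → d_gc = Rσ = 6979.4 km
Rhumb: Δφ = +0.0454, Δλ = -1.6249, Δψ = +0.0632, q = Δφ/Δψ = 0.7179 → d_rh = R√(Δφ²+q²Δλ²) = 7425.2 km
Excess = (7425.2 − 6979.4) / 6979.4 = 445.8 / 6979.4 = 6.39% ≈ 6.4%

6.4%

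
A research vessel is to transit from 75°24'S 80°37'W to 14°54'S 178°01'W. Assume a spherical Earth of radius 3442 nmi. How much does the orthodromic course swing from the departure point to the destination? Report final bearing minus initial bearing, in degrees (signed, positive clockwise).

+86.1°

At departure: θ₁ = atan2(sin Δλ cos φ₂, cos φ₁ sin φ₂ − sin φ₁ cos φ₂ cos Δλ) = 259.06°
At arrival: θ₂ = atan2(sin Δλ cos φ₁, −cos φ₂ sin φ₁ + sin φ₂ cos φ₁ cos Δλ) = 345.16°
Δθ = θ₂ − θ₁ = +86.1°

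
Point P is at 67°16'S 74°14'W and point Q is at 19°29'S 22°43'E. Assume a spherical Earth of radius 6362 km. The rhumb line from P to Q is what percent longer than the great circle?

Great circle: σ = 1.3041 rad → d_gc = Rσ = 8296.7 km
Rhumb: Δφ = +0.8340, Δλ = +1.6921, Δψ = +1.2575, q = Δφ/Δψ = 0.6632 → d_rh = R√(Δφ²+q²Δλ²) = 8895.1 km
Excess = (8895.1 − 8296.7) / 8296.7 = 598.4 / 8296.7 = 7.21% ≈ 7.2%

7.2%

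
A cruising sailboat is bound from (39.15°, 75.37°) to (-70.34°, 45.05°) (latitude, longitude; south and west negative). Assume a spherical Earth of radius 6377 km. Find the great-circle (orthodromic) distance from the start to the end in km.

cos σ = sin φ₁ sin φ₂ + cos φ₁ cos φ₂ cos Δλ
      = sin(39.15°)sin(-70.34°) + cos(39.15°)cos(-70.34°)cos(-30.32°) = -0.3693
σ = 111.674° → d = Rσ = 6377·1.94908 = 12429 km

12429 km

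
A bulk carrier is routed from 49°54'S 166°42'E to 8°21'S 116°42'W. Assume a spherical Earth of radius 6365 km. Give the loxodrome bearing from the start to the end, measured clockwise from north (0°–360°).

57.2°

Meridional parts: M(φ₁)=-1.0080, M(φ₂)=-0.1463 → ΔM = +0.8617;  Δλ = +1.3369 rad
tan C = Δλ / ΔM = +1.5515 → C = 57.20°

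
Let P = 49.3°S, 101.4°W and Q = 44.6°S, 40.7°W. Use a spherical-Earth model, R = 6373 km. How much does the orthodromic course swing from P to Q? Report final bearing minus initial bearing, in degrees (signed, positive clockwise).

-46.4°

At departure: θ₁ = atan2(sin Δλ cos φ₂, cos φ₁ sin φ₂ − sin φ₁ cos φ₂ cos Δλ) = 107.33°
At arrival: θ₂ = atan2(sin Δλ cos φ₁, −cos φ₂ sin φ₁ + sin φ₂ cos φ₁ cos Δλ) = 60.96°
Δθ = θ₂ − θ₁ = -46.4°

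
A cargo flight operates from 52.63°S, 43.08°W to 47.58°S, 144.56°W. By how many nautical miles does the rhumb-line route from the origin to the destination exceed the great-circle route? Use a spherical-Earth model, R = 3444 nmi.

333 nmi

Great circle: cos σ = sin φ₁ sin φ₂ + cos φ₁ cos φ₂ cos Δλ,  σ = 1.0412 rad → d_gc = 3585.8 nmi
Rhumb line: Δψ = +0.1376, q = Δφ/Δψ = 0.6406, d_rh = R√(Δφ²+q²Δλ²) = 3919.2 nmi
Excess = 3919.2 − 3585.8 = 333.4 ≈ 333 nmi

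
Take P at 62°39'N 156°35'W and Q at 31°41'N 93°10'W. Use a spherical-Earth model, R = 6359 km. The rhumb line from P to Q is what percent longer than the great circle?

3.0%

Great circle: σ = 0.8744 rad → d_gc = Rσ = 5560.3 km
Rhumb: Δφ = -0.5405, Δλ = +1.1068, Δψ = -0.8299, q = Δφ/Δψ = 0.6513 → d_rh = R√(Δφ²+q²Δλ²) = 5729.1 km
Excess = (5729.1 − 5560.3) / 5560.3 = 168.8 / 5560.3 = 3.04% ≈ 3.0%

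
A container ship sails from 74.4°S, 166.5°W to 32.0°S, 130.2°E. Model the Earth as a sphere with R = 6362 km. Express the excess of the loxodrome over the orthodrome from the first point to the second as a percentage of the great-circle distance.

Great circle: σ = 0.9111 rad → d_gc = Rσ = 5796.5 km
Rhumb: Δφ = +0.7400, Δλ = -1.1048, Δψ = +1.3979, q = Δφ/Δψ = 0.5294 → d_rh = R√(Δφ²+q²Δλ²) = 6000.9 km
Excess = (6000.9 − 5796.5) / 5796.5 = 204.4 / 5796.5 = 3.53% ≈ 3.5%

3.5%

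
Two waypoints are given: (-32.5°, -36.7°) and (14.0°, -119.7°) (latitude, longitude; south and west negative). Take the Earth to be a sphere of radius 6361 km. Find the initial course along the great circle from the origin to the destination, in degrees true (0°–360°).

θ = atan2( sin Δλ·cos φ₂ ,  cos φ₁ sin φ₂ − sin φ₁ cos φ₂ cos Δλ )
  = atan2(-0.9631, +0.2676) = 285.53°

285.5°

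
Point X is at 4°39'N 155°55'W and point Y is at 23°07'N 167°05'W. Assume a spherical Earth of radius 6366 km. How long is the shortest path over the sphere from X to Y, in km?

2376 km

Haversine: a = sin²(Δφ/2)+cos φ₁ cos φ₂ sin²(Δλ/2) = 0.03442;  σ = 2·atan2(√a,√(1−a))
σ = 21.385° → d = Rσ = 6366·0.37323 = 2376 km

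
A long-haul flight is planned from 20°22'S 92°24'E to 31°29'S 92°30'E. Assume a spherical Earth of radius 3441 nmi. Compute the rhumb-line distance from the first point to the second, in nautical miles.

Δψ = ln[tan(π/4+φ₂/2)/tan(π/4+φ₁/2)] = -0.2162;  Δφ = -0.1940 rad,  Δλ = +0.0017 rad
q = Δφ/Δψ = 0.8973
d = R·√(Δφ² + q²Δλ²) = 3441·0.19403 = 668 nmi

668 nmi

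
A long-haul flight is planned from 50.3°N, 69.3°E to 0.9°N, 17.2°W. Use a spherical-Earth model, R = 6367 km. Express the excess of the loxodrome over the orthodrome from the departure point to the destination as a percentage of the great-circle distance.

2.5%

Great circle: σ = 1.5197 rad → d_gc = Rσ = 9675.9 km
Rhumb: Δφ = -0.8622, Δλ = -1.5097, Δψ = -1.0031, q = Δφ/Δψ = 0.8595 → d_rh = R√(Δφ²+q²Δλ²) = 9919.2 km
Excess = (9919.2 − 9675.9) / 9675.9 = 243.3 / 9675.9 = 2.51% ≈ 2.5%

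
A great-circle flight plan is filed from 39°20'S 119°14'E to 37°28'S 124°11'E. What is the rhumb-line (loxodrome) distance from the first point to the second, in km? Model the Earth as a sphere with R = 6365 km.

478 km

Δψ = ln[tan(π/4+φ₂/2)/tan(π/4+φ₁/2)] = +0.0416;  Δφ = +0.0326 rad,  Δλ = +0.0864 rad
q = Δφ/Δψ = 0.7836
d = R·√(Δφ² + q²Δλ²) = 6365·0.07513 = 478 km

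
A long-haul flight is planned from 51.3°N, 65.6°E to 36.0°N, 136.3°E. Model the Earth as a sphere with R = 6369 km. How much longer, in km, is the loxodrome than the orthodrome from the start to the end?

192 km

Great circle: cos σ = sin φ₁ sin φ₂ + cos φ₁ cos φ₂ cos Δλ,  σ = 0.8945 rad → d_gc = 5697.1 km
Rhumb line: Δψ = -0.3722, q = Δφ/Δψ = 0.7175, d_rh = R√(Δφ²+q²Δλ²) = 5889.4 km
Excess = 5889.4 − 5697.1 = 192.3 ≈ 192 km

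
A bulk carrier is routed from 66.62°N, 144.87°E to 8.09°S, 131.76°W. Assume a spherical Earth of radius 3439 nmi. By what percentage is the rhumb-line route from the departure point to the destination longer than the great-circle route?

Great circle: σ = 1.6547 rad → d_gc = Rσ = 5690.5 nmi
Rhumb: Δφ = -1.3039, Δλ = +1.4551, Δψ = -1.7171, q = Δφ/Δψ = 0.7594 → d_rh = R√(Δφ²+q²Δλ²) = 5877.7 nmi
Excess = (5877.7 − 5690.5) / 5690.5 = 187.2 / 5690.5 = 3.29% ≈ 3.3%

3.3%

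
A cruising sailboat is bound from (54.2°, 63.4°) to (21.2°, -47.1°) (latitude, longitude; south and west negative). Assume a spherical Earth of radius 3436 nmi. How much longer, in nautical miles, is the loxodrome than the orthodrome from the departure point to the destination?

Great circle: cos σ = sin φ₁ sin φ₂ + cos φ₁ cos φ₂ cos Δλ,  σ = 1.4683 rad → d_gc = 5045.1 nmi
Rhumb line: Δψ = -0.7514, q = Δφ/Δψ = 0.7665, d_rh = R√(Δφ²+q²Δλ²) = 5451.5 nmi
Excess = 5451.5 − 5045.1 = 406.4 ≈ 406 nmi

406 nmi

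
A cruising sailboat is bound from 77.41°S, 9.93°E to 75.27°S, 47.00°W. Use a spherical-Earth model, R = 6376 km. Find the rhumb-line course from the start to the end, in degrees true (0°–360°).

279.1°

Δψ = ln[tan(π/4+φ₂/2)/tan(π/4+φ₁/2)] = +0.1585
Δλ = -0.9936 rad (taken the short way round)
course = atan2(Δλ, Δψ) = 279.06°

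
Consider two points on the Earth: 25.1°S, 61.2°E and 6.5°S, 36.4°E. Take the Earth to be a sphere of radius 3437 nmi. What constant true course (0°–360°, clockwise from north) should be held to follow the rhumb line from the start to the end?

Meridional parts: M(φ₁)=-0.4528, M(φ₂)=-0.1137 → ΔM = +0.3391;  Δλ = -0.4328 rad
tan C = Δλ / ΔM = -1.2764 → C = 308.08°

308.1°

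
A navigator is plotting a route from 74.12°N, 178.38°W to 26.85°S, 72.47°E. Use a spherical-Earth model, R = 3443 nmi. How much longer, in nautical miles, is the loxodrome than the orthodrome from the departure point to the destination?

409 nmi

Great circle: cos σ = sin φ₁ sin φ₂ + cos φ₁ cos φ₂ cos Δλ,  σ = 2.1112 rad → d_gc = 7268.9 nmi
Rhumb line: Δψ = -2.4567, q = Δφ/Δψ = 0.7173, d_rh = R√(Δφ²+q²Δλ²) = 7678.0 nmi
Excess = 7678.0 − 7268.9 = 409.1 ≈ 409 nmi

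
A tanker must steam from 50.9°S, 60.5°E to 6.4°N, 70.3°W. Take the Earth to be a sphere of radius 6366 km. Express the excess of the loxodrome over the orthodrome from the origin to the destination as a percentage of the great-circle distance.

6.6%

Great circle: σ = 2.0898 rad → d_gc = Rσ = 13303.8 km
Rhumb: Δφ = +1.0001, Δλ = -2.2829, Δψ = +1.1473, q = Δφ/Δψ = 0.8717 → d_rh = R√(Δφ²+q²Δλ²) = 14177.9 km
Excess = (14177.9 − 13303.8) / 13303.8 = 874.1 / 13303.8 = 6.57% ≈ 6.6%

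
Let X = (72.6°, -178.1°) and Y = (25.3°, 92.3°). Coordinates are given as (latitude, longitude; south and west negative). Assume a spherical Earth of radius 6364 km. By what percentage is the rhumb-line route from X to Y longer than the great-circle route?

6.9%

Great circle: σ = 1.1487 rad → d_gc = Rσ = 7310.2 km
Rhumb: Δφ = -0.8255, Δλ = -1.5638, Δψ = -1.4205, q = Δφ/Δψ = 0.5812 → d_rh = R√(Δφ²+q²Δλ²) = 7813.7 km
Excess = (7813.7 − 7310.2) / 7310.2 = 503.5 / 7310.2 = 6.89% ≈ 6.9%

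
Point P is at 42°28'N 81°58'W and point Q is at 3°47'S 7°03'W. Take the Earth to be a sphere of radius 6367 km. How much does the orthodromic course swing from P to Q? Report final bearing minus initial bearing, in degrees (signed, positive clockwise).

Initial bearing θ₁ = atan2(sin Δλ cos φ₂, cos φ₁ sin φ₂ − sin φ₁ cos φ₂ cos Δλ) = 103.09°
Final bearing θ₂ = (initial bearing from the destination back to the start) + 180° = 133.94°
Δθ = θ₂ − θ₁ = +30.9°

+30.9°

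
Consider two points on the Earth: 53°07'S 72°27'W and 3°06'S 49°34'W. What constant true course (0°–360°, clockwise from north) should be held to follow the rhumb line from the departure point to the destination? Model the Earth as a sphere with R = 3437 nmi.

Δψ = ln[tan(π/4+φ₂/2)/tan(π/4+φ₁/2)] = +1.0441
Δλ = +0.3994 rad (taken the short way round)
course = atan2(Δλ, Δψ) = 20.93°

20.9°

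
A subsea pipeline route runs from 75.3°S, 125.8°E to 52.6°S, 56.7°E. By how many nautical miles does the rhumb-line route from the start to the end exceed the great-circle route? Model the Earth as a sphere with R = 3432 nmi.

Great circle: cos σ = sin φ₁ sin φ₂ + cos φ₁ cos φ₂ cos Δλ,  σ = 0.6034 rad → d_gc = 2071.0 nmi
Rhumb line: Δψ = +0.9647, q = Δφ/Δψ = 0.4107, d_rh = R√(Δφ²+q²Δλ²) = 2176.7 nmi
Excess = 2176.7 − 2071.0 = 105.7 ≈ 106 nmi

106 nmi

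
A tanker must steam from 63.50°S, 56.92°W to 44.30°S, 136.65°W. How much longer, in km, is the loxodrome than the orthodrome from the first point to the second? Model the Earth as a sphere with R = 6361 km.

Great circle: cos σ = sin φ₁ sin φ₂ + cos φ₁ cos φ₂ cos Δλ,  σ = 0.8203 rad → d_gc = 5218.2 km
Rhumb line: Δψ = +0.5820, q = Δφ/Δψ = 0.5758, d_rh = R√(Δφ²+q²Δλ²) = 5524.6 km
Excess = 5524.6 − 5218.2 = 306.4 ≈ 306 km

306 km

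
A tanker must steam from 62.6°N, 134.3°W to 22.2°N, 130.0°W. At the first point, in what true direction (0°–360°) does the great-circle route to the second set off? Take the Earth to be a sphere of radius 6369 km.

N = sin Δλ·cos φ₂ = +0.0694;  D = cos φ₁ sin φ₂ − sin φ₁ cos φ₂ cos Δλ = -0.6458
initial course = atan2(N, D) = 173.86°

173.9°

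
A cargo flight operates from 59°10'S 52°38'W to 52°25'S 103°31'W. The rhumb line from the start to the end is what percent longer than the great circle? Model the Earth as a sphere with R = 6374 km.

Great circle: σ = 0.4998 rad → d_gc = Rσ = 3185.6 km
Rhumb: Δφ = +0.1178, Δλ = -0.8881, Δψ = +0.2102, q = Δφ/Δψ = 0.5605 → d_rh = R√(Δφ²+q²Δλ²) = 3260.3 km
Excess = (3260.3 − 3185.6) / 3185.6 = 74.7 / 3185.6 = 2.34% ≈ 2.3%

2.3%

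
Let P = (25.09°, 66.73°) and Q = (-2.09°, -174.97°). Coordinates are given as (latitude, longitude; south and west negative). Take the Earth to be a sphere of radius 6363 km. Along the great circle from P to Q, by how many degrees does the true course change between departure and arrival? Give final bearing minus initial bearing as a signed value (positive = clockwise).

+37.9°

Initial bearing θ₁ = atan2(sin Δλ cos φ₂, cos φ₁ sin φ₂ − sin φ₁ cos φ₂ cos Δλ) = 79.20°
Final bearing θ₂ = (initial bearing from the destination back to the start) + 180° = 117.10°
Δθ = θ₂ − θ₁ = +37.9°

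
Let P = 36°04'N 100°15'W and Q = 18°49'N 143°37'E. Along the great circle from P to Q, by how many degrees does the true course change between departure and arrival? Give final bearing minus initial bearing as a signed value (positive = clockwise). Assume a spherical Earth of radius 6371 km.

At departure: θ₁ = atan2(sin Δλ cos φ₂, cos φ₁ sin φ₂ − sin φ₁ cos φ₂ cos Δλ) = 300.78°
At arrival: θ₂ = atan2(sin Δλ cos φ₁, −cos φ₂ sin φ₁ + sin φ₂ cos φ₁ cos Δλ) = 227.20°
Δθ = θ₂ − θ₁ = -73.6°

-73.6°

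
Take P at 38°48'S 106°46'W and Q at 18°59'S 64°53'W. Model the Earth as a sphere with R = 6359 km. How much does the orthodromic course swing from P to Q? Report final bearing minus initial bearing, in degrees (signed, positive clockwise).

-21.3°

At departure: θ₁ = atan2(sin Δλ cos φ₂, cos φ₁ sin φ₂ − sin φ₁ cos φ₂ cos Δλ) = 73.45°
At arrival: θ₂ = atan2(sin Δλ cos φ₁, −cos φ₂ sin φ₁ + sin φ₂ cos φ₁ cos Δλ) = 52.19°
Δθ = θ₂ − θ₁ = -21.3°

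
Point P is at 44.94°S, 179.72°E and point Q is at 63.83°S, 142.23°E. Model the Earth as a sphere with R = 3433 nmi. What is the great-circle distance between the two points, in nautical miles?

1687 nmi

Haversine: a = sin²(Δφ/2)+cos φ₁ cos φ₂ sin²(Δλ/2) = 0.05917;  σ = 2·atan2(√a,√(1−a))
σ = 28.156° → d = Rσ = 3433·0.49142 = 1687 nmi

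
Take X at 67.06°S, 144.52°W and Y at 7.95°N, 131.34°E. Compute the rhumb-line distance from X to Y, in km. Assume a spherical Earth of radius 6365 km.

Rhumb course C = atan2(Δλ, Δψ) with Δψ = ln[tan(π/4+φ₂/2)/tan(π/4+φ₁/2)] = +1.7342, Δλ = -1.4685 → C = 319.74°
d = R·|Δφ| / |cos C| = 6365·1.30917 / 0.76314 = 10919 km

10919 km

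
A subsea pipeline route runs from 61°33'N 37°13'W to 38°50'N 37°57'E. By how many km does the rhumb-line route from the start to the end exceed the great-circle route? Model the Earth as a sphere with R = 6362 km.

261 km

Great circle: cos σ = sin φ₁ sin φ₂ + cos φ₁ cos φ₂ cos Δλ,  σ = 0.8680 rad → d_gc = 5522.4 km
Rhumb line: Δψ = -0.6358, q = Δφ/Δψ = 0.6236, d_rh = R√(Δφ²+q²Δλ²) = 5783.5 km
Excess = 5783.5 − 5522.4 = 261.1 ≈ 261 km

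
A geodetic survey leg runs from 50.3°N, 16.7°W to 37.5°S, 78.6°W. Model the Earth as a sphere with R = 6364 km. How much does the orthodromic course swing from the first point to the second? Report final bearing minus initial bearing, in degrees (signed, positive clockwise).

At departure: θ₁ = atan2(sin Δλ cos φ₂, cos φ₁ sin φ₂ − sin φ₁ cos φ₂ cos Δλ) = 225.98°
At arrival: θ₂ = atan2(sin Δλ cos φ₁, −cos φ₂ sin φ₁ + sin φ₂ cos φ₁ cos Δλ) = 215.38°
Δθ = θ₂ − θ₁ = -10.6°

-10.6°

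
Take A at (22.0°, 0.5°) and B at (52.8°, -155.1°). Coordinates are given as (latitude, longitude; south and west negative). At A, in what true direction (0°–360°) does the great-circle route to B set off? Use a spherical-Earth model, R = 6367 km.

345.2°

θ = atan2( sin Δλ·cos φ₂ ,  cos φ₁ sin φ₂ − sin φ₁ cos φ₂ cos Δλ )
  = atan2(-0.2498, +0.9448) = 345.19°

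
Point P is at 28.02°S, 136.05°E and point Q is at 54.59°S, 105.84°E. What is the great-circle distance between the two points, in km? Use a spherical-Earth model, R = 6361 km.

Haversine: a = sin²(Δφ/2)+cos φ₁ cos φ₂ sin²(Δλ/2) = 0.08754;  σ = 2·atan2(√a,√(1−a))
σ = 34.420° → d = Rσ = 6361·0.60074 = 3821 km

3821 km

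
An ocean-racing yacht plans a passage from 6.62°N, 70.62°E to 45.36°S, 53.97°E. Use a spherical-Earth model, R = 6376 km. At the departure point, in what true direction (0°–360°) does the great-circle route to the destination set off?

N = sin Δλ·cos φ₂ = -0.2013;  D = cos φ₁ sin φ₂ − sin φ₁ cos φ₂ cos Δλ = -0.7844
initial course = atan2(N, D) = 194.39°

194.4°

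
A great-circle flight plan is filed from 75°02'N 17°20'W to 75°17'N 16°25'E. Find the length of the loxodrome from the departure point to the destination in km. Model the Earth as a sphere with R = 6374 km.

962 km

Δψ = ln[tan(π/4+φ₂/2)/tan(π/4+φ₁/2)] = +0.0170;  Δφ = +0.0044 rad,  Δλ = +0.5890 rad
q = Δφ/Δψ = 0.2561
d = R·√(Δφ² + q²Δλ²) = 6374·0.15094 = 962 km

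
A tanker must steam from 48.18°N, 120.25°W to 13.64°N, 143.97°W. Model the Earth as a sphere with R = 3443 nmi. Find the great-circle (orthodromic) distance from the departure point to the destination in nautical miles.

2388 nmi

Haversine: a = sin²(Δφ/2)+cos φ₁ cos φ₂ sin²(Δλ/2) = 0.11550;  σ = 2·atan2(√a,√(1−a))
σ = 39.737° → d = Rσ = 3443·0.69354 = 2388 nmi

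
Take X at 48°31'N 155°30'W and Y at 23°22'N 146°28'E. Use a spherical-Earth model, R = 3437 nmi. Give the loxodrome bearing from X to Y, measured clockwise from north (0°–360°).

241.4°

Δψ = ln[tan(π/4+φ₂/2)/tan(π/4+φ₁/2)] = -0.5514
Δλ = -1.0129 rad (taken the short way round)
course = atan2(Δλ, Δψ) = 241.44°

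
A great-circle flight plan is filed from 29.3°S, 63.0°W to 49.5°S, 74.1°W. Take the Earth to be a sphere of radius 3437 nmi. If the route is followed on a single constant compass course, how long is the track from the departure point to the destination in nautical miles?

1314 nmi

Δψ = ln[tan(π/4+φ₂/2)/tan(π/4+φ₁/2)] = -0.4619;  Δφ = -0.3526 rad,  Δλ = -0.1937 rad
q = Δφ/Δψ = 0.7632
d = R·√(Δφ² + q²Δλ²) = 3437·0.38231 = 1314 nmi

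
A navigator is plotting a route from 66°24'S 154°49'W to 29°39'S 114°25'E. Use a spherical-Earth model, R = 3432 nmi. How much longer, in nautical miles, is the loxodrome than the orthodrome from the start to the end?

Great circle: cos σ = sin φ₁ sin φ₂ + cos φ₁ cos φ₂ cos Δλ,  σ = 1.1055 rad → d_gc = 3794.1 nmi
Rhumb line: Δψ = +1.0236, q = Δφ/Δψ = 0.6266, d_rh = R√(Δφ²+q²Δλ²) = 4056.2 nmi
Excess = 4056.2 − 3794.1 = 262.1 ≈ 262 nmi

262 nmi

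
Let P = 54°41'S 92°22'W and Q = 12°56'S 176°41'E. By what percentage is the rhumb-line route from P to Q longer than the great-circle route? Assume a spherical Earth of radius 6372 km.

Great circle: σ = 1.3966 rad → d_gc = Rσ = 8899.3 km
Rhumb: Δφ = +0.7287, Δλ = -1.5874, Δψ = +0.9170, q = Δφ/Δψ = 0.7947 → d_rh = R√(Δφ²+q²Δλ²) = 9282.5 km
Excess = (9282.5 − 8899.3) / 8899.3 = 383.2 / 8899.3 = 4.31% ≈ 4.3%

4.3%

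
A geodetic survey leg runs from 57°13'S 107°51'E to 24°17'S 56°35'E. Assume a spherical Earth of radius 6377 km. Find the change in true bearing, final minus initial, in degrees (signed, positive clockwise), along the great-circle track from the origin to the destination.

At departure: θ₁ = atan2(sin Δλ cos φ₂, cos φ₁ sin φ₂ − sin φ₁ cos φ₂ cos Δλ) = 289.86°
At arrival: θ₂ = atan2(sin Δλ cos φ₁, −cos φ₂ sin φ₁ + sin φ₂ cos φ₁ cos Δλ) = 326.03°
Δθ = θ₂ − θ₁ = +36.2°

+36.2°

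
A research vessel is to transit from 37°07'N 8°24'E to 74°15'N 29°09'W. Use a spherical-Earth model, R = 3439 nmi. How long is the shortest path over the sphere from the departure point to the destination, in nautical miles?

2473 nmi

cos σ = sin φ₁ sin φ₂ + cos φ₁ cos φ₂ cos Δλ
      = sin(37.12°)sin(74.25°) + cos(37.12°)cos(74.25°)cos(-37.55°) = 0.7524
σ = 41.202° → d = Rσ = 3439·0.71911 = 2473 nmi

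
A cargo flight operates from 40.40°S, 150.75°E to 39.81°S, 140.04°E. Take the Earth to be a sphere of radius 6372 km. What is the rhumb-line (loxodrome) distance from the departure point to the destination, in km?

Rhumb course C = atan2(Δλ, Δψ) with Δψ = ln[tan(π/4+φ₂/2)/tan(π/4+φ₁/2)] = +0.0135, Δλ = -0.1869 → C = 274.12°
d = R·|Δφ| / |cos C| = 6372·0.01030 / 0.07184 = 913 km

913 km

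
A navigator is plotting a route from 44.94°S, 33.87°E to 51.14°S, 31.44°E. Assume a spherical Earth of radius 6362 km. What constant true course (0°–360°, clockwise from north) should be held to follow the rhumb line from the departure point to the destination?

194.7°

Meridional parts: M(φ₁)=-0.8799, M(φ₂)=-1.0420 → ΔM = -0.1621;  Δλ = -0.0424 rad
tan C = Δλ / ΔM = +0.2616 → C = 194.66°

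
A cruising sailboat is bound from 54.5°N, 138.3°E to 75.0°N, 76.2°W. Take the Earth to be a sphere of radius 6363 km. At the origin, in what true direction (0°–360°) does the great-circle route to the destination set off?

N = sin Δλ·cos φ₂ = +0.1466;  D = cos φ₁ sin φ₂ − sin φ₁ cos φ₂ cos Δλ = +0.7346
initial course = atan2(N, D) = 11.29°

11.3°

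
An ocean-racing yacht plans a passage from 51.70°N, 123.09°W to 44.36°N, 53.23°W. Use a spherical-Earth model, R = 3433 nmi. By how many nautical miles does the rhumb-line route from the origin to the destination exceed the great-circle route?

Great circle: cos σ = sin φ₁ sin φ₂ + cos φ₁ cos φ₂ cos Δλ,  σ = 0.7936 rad → d_gc = 2724.54 nmi
Rhumb line: Δψ = -0.1920, q = Δφ/Δψ = 0.6672, d_rh = R√(Δφ²+q²Δλ²) = 2826.98 nmi
Excess = 2826.98 − 2724.54 = 102.44 ≈ 102 nmi

102 nmi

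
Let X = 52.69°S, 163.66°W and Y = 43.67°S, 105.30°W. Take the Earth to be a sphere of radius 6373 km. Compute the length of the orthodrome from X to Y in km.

4317 km

Haversine: a = sin²(Δφ/2)+cos φ₁ cos φ₂ sin²(Δλ/2) = 0.11040;  σ = 2·atan2(√a,√(1−a))
σ = 38.813° → d = Rσ = 6373·0.67741 = 4317 km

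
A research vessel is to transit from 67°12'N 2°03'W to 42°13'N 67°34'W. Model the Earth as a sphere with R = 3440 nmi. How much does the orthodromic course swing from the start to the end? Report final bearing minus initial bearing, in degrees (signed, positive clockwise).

At departure: θ₁ = atan2(sin Δλ cos φ₂, cos φ₁ sin φ₂ − sin φ₁ cos φ₂ cos Δλ) = 268.08°
At arrival: θ₂ = atan2(sin Δλ cos φ₁, −cos φ₂ sin φ₁ + sin φ₂ cos φ₁ cos Δλ) = 211.53°
Δθ = θ₂ − θ₁ = -56.6°

-56.6°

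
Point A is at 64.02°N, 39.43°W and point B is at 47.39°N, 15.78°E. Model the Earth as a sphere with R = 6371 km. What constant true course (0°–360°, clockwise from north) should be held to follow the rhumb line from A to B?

Meridional parts: M(φ₁)=+1.4667, M(φ₂)=+0.9416 → ΔM = -0.5251;  Δλ = +0.9636 rad
tan C = Δλ / ΔM = -1.8352 → C = 118.59°

118.6°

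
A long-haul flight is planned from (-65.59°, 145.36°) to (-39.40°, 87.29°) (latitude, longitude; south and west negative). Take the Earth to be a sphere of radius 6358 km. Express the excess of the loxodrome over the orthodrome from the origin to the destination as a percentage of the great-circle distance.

2.9%

Great circle: σ = 0.7274 rad → d_gc = Rσ = 4625.0 km
Rhumb: Δφ = +0.4571, Δλ = -1.0135, Δψ = +0.7818, q = Δφ/Δψ = 0.5847 → d_rh = R√(Δφ²+q²Δλ²) = 4758.3 km
Excess = (4758.3 − 4625.0) / 4625.0 = 133.3 / 4625.0 = 2.88% ≈ 2.9%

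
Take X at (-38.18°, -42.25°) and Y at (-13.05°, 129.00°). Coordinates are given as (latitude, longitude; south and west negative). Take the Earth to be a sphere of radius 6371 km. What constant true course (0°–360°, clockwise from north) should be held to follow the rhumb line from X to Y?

80.6°

Δψ = ln[tan(π/4+φ₂/2)/tan(π/4+φ₁/2)] = +0.4922
Δλ = +2.9889 rad (taken the short way round)
course = atan2(Δλ, Δψ) = 80.65°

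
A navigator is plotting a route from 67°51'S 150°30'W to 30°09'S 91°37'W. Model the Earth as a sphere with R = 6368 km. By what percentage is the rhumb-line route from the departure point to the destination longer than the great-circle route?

2.8%

Great circle: σ = 0.8845 rad → d_gc = Rσ = 5632.4 km
Rhumb: Δφ = +0.6580, Δλ = +1.0277, Δψ = +1.0786, q = Δφ/Δψ = 0.6100 → d_rh = R√(Δφ²+q²Δλ²) = 5787.4 km
Excess = (5787.4 − 5632.4) / 5632.4 = 155.0 / 5632.4 = 2.752% ≈ 2.8%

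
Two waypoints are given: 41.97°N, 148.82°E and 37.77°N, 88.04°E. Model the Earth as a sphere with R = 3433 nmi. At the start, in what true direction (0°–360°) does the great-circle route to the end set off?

286.0°

N = sin Δλ·cos φ₂ = -0.6899;  D = cos φ₁ sin φ₂ − sin φ₁ cos φ₂ cos Δλ = +0.1973
initial course = atan2(N, D) = 285.96°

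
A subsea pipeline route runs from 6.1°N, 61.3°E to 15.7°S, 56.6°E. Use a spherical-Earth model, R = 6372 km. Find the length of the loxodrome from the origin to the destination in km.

2479 km

Rhumb course C = atan2(Δλ, Δψ) with Δψ = ln[tan(π/4+φ₂/2)/tan(π/4+φ₁/2)] = -0.3842, Δλ = -0.0820 → C = 192.05°
d = R·|Δφ| / |cos C| = 6372·0.38048 / 0.97796 = 2479 km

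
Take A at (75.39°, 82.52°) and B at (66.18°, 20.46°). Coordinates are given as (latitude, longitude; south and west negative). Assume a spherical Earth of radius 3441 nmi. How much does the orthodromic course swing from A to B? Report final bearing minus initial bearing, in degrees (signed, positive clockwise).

Initial bearing θ₁ = atan2(sin Δλ cos φ₂, cos φ₁ sin φ₂ − sin φ₁ cos φ₂ cos Δλ) = 277.61°
Final bearing θ₂ = (initial bearing from the destination back to the start) + 180° = 218.25°
Δθ = θ₂ − θ₁ = -59.4°

-59.4°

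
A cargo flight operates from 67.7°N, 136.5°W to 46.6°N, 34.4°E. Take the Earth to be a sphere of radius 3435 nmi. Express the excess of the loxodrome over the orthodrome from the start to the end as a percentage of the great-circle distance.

Great circle: σ = 1.1431 rad → d_gc = Rσ = 3926.5 nmi
Rhumb: Δφ = -0.3683, Δλ = +2.9828, Δψ = -0.7026, q = Δφ/Δψ = 0.5241 → d_rh = R√(Δφ²+q²Δλ²) = 5517.1 nmi
Excess = (5517.1 − 3926.5) / 3926.5 = 1590.6 / 3926.5 = 40.51% ≈ 40.5%

40.5%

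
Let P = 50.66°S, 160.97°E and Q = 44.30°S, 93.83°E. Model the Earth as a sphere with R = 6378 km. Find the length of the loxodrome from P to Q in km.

5092 km

Rhumb course C = atan2(Δλ, Δψ) with Δψ = ln[tan(π/4+φ₂/2)/tan(π/4+φ₁/2)] = +0.1645, Δλ = -1.1718 → C = 277.99°
d = R·|Δφ| / |cos C| = 6378·0.11100 / 0.13904 = 5092 km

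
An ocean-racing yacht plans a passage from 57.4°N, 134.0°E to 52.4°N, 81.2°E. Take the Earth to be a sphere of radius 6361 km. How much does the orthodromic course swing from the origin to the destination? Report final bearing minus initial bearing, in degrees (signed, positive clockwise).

-44.2°

At departure: θ₁ = atan2(sin Δλ cos φ₂, cos φ₁ sin φ₂ − sin φ₁ cos φ₂ cos Δλ) = 283.43°
At arrival: θ₂ = atan2(sin Δλ cos φ₁, −cos φ₂ sin φ₁ + sin φ₂ cos φ₁ cos Δλ) = 239.19°
Δθ = θ₂ − θ₁ = -44.2°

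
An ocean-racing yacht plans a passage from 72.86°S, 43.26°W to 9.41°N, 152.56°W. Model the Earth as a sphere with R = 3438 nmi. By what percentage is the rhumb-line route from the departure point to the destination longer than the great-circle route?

Great circle: σ = 1.8259 rad → d_gc = Rσ = 6277.4 nmi
Rhumb: Δφ = +1.4359, Δλ = -1.9076, Δψ = +2.0574, q = Δφ/Δψ = 0.6979 → d_rh = R√(Δφ²+q²Δλ²) = 6732.0 nmi
Excess = (6732.0 − 6277.4) / 6277.4 = 454.6 / 6277.4 = 7.24% ≈ 7.2%

7.2%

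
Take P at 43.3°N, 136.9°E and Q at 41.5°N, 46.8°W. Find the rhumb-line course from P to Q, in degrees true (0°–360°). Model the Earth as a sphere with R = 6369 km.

90.8°

Δψ = ln[tan(π/4+φ₂/2)/tan(π/4+φ₁/2)] = -0.0425
Δλ = +3.0770 rad (taken the short way round)
course = atan2(Δλ, Δψ) = 90.79°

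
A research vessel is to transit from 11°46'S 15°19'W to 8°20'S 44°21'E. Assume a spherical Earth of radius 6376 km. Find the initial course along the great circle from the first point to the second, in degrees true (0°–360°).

92.7°

N = sin Δλ·cos φ₂ = +0.8540;  D = cos φ₁ sin φ₂ − sin φ₁ cos φ₂ cos Δλ = -0.0400
initial course = atan2(N, D) = 92.68°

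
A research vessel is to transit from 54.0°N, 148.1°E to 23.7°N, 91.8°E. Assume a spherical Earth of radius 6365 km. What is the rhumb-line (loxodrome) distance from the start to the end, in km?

Δψ = ln[tan(π/4+φ₂/2)/tan(π/4+φ₁/2)] = -0.6982;  Δφ = -0.5288 rad,  Δλ = -0.9826 rad
q = Δφ/Δψ = 0.7574
d = R·√(Δφ² + q²Δλ²) = 6365·0.91301 = 5811 km

5811 km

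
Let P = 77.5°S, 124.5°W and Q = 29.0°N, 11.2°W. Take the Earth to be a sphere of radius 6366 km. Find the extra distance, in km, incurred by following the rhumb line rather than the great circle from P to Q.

898 km

Great circle: cos σ = sin φ₁ sin φ₂ + cos φ₁ cos φ₂ cos Δλ,  σ = 2.1510 rad → d_gc = 13693.3 km
Rhumb line: Δψ = +2.7409, q = Δφ/Δψ = 0.6782, d_rh = R√(Δφ²+q²Δλ²) = 14591.1 km
Excess = 14591.1 − 13693.3 = 897.8 ≈ 898 km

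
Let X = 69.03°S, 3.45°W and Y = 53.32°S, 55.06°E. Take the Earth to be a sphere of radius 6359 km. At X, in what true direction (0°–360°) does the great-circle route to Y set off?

89.5°

θ = atan2( sin Δλ·cos φ₂ ,  cos φ₁ sin φ₂ − sin φ₁ cos φ₂ cos Δλ )
  = atan2(+0.5094, +0.0043) = 89.51°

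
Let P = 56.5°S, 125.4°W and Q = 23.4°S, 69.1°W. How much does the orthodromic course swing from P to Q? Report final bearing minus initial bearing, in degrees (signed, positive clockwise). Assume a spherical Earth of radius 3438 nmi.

Initial bearing θ₁ = atan2(sin Δλ cos φ₂, cos φ₁ sin φ₂ − sin φ₁ cos φ₂ cos Δλ) = 74.94°
Final bearing θ₂ = (initial bearing from the destination back to the start) + 180° = 35.50°
Δθ = θ₂ − θ₁ = -39.4°

-39.4°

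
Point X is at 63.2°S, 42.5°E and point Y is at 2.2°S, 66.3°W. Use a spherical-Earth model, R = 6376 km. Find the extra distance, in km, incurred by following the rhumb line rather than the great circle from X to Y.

Great circle: cos σ = sin φ₁ sin φ₂ + cos φ₁ cos φ₂ cos Δλ,  σ = 1.6820 rad → d_gc = 10724.2 km
Rhumb line: Δψ = +1.3961, q = Δφ/Δψ = 0.7626, d_rh = R√(Δφ²+q²Δλ²) = 11459.9 km
Excess = 11459.9 − 10724.2 = 735.7 ≈ 736 km

736 km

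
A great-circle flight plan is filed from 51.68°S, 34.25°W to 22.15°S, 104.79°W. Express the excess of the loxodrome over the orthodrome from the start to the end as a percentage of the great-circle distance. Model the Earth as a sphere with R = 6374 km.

Great circle: σ = 1.0620 rad → d_gc = Rσ = 6769.2 km
Rhumb: Δφ = +0.5154, Δλ = -1.2312, Δψ = +0.6605, q = Δφ/Δψ = 0.7803 → d_rh = R√(Δφ²+q²Δλ²) = 6948.8 km
Excess = (6948.8 − 6769.2) / 6769.2 = 179.6 / 6769.2 = 2.653% ≈ 2.7%

2.7%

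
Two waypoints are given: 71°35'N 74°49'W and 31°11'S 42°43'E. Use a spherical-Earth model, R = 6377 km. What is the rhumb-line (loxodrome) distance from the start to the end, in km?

15066 km

Rhumb course C = atan2(Δλ, Δψ) with Δψ = ln[tan(π/4+φ₂/2)/tan(π/4+φ₁/2)] = -2.3928, Δλ = +2.0513 → C = 139.39°
d = R·|Δφ| / |cos C| = 6377·1.79362 / 0.75919 = 15066 km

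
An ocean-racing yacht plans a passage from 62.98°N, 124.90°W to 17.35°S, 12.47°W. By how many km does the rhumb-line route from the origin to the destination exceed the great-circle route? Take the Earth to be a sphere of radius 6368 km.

Great circle: cos σ = sin φ₁ sin φ₂ + cos φ₁ cos φ₂ cos Δλ,  σ = 2.0165 rad → d_gc = 12841.2 km
Rhumb line: Δψ = -1.7336, q = Δφ/Δψ = 0.8087, d_rh = R√(Δφ²+q²Δλ²) = 13484.8 km
Excess = 13484.8 − 12841.2 = 643.6 ≈ 644 km

644 km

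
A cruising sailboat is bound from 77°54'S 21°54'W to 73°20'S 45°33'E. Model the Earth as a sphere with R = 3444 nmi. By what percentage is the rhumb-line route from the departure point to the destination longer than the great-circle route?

5.7%

Great circle: σ = 0.2846 rad → d_gc = Rσ = 980.3 nmi
Rhumb: Δφ = +0.0797, Δλ = +1.1772, Δψ = +0.3236, q = Δφ/Δψ = 0.2463 → d_rh = R√(Δφ²+q²Δλ²) = 1035.7 nmi
Excess = (1035.7 − 980.3) / 980.3 = 55.4 / 980.3 = 5.651% ≈ 5.7%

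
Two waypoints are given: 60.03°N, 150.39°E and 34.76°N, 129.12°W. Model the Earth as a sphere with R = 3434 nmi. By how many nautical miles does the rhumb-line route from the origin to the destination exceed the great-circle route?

171 nmi

Great circle: cos σ = sin φ₁ sin φ₂ + cos φ₁ cos φ₂ cos Δλ,  σ = 0.9743 rad → d_gc = 3345.9 nmi
Rhumb line: Δψ = -0.6703, q = Δφ/Δψ = 0.6580, d_rh = R√(Δφ²+q²Δλ²) = 3517.1 nmi
Excess = 3517.1 − 3345.9 = 171.2 ≈ 171 nmi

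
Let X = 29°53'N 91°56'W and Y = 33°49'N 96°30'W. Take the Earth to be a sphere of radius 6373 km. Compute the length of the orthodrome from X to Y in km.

614 km

Haversine: a = sin²(Δφ/2)+cos φ₁ cos φ₂ sin²(Δλ/2) = 0.00232;  σ = 2·atan2(√a,√(1−a))
σ = 5.523° → d = Rσ = 6373·0.09639 = 614 km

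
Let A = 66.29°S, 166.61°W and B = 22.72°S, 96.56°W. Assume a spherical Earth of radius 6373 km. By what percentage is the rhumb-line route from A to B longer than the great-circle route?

3.6%

Great circle: σ = 1.0699 rad → d_gc = Rσ = 6818.7 km
Rhumb: Δφ = +0.7604, Δλ = +1.2226, Δψ = +1.1537, q = Δφ/Δψ = 0.6591 → d_rh = R√(Δφ²+q²Δλ²) = 7061.3 km
Excess = (7061.3 − 6818.7) / 6818.7 = 242.6 / 6818.7 = 3.56% ≈ 3.6%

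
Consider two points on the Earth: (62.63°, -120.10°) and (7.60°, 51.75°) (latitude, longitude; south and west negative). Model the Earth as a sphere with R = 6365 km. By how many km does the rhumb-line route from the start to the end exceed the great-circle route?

3416 km

Great circle: cos σ = sin φ₁ sin φ₂ + cos φ₁ cos φ₂ cos Δλ,  σ = 1.9110 rad → d_gc = 12163.27 km
Rhumb line: Δψ = -1.2796, q = Δφ/Δψ = 0.7506, d_rh = R√(Δφ²+q²Δλ²) = 15578.78 km
Excess = 15578.78 − 12163.27 = 3415.51 ≈ 3416 km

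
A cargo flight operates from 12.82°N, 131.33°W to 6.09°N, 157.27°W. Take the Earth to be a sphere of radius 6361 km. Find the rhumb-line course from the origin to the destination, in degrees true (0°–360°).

Meridional parts: M(φ₁)=+0.2256, M(φ₂)=+0.1065 → ΔM = -0.1192;  Δλ = -0.4527 rad
tan C = Δλ / ΔM = +3.7997 → C = 255.26°

255.3°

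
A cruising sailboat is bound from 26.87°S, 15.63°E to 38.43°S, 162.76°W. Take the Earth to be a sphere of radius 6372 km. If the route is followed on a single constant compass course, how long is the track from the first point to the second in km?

16702 km

Rhumb course C = atan2(Δλ, Δψ) with Δψ = ln[tan(π/4+φ₂/2)/tan(π/4+φ₁/2)] = -0.2404, Δλ = -3.1135 → C = 265.59°
d = R·|Δφ| / |cos C| = 6372·0.20176 / 0.07697 = 16702 km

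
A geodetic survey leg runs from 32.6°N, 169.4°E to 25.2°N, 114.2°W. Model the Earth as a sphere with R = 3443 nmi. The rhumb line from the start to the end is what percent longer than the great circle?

2.0%

Great circle: σ = 1.1498 rad → d_gc = Rσ = 3958.9 nmi
Rhumb: Δφ = -0.1292, Δλ = +1.3334, Δψ = -0.1477, q = Δφ/Δψ = 0.8745 → d_rh = R√(Δφ²+q²Δλ²) = 4039.3 nmi
Excess = (4039.3 − 3958.9) / 3958.9 = 80.4 / 3958.9 = 2.03% ≈ 2.0%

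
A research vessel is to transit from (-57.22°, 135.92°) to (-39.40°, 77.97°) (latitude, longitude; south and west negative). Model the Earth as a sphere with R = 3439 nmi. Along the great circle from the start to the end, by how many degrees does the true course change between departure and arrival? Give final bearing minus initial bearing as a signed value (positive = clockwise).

At departure: θ₁ = atan2(sin Δλ cos φ₂, cos φ₁ sin φ₂ − sin φ₁ cos φ₂ cos Δλ) = 270.10°
At arrival: θ₂ = atan2(sin Δλ cos φ₁, −cos φ₂ sin φ₁ + sin φ₂ cos φ₁ cos Δλ) = 315.52°
Δθ = θ₂ − θ₁ = +45.4°

+45.4°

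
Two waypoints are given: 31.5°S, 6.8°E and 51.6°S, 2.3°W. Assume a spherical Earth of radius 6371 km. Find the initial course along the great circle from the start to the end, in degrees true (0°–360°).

195.8°

θ = atan2( sin Δλ·cos φ₂ ,  cos φ₁ sin φ₂ − sin φ₁ cos φ₂ cos Δλ )
  = atan2(-0.0982, -0.3477) = 195.78°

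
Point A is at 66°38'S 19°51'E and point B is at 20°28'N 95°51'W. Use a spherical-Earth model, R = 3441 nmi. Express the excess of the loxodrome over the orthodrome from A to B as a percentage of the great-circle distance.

Great circle: σ = 2.0739 rad → d_gc = Rσ = 7136.2 nmi
Rhumb: Δφ = +1.5202, Δλ = -2.0193, Δψ = +1.9411, q = Δφ/Δψ = 0.7831 → d_rh = R√(Δφ²+q²Δλ²) = 7548.2 nmi
Excess = (7548.2 − 7136.2) / 7136.2 = 412.0 / 7136.2 = 5.77% ≈ 5.8%

5.8%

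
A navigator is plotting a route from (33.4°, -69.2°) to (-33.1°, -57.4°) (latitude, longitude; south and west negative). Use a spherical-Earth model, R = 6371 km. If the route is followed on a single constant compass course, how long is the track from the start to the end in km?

Rhumb course C = atan2(Δλ, Δψ) with Δψ = ln[tan(π/4+φ₂/2)/tan(π/4+φ₁/2)] = -1.2319, Δλ = +0.2059 → C = 170.51°
d = R·|Δφ| / |cos C| = 6371·1.16064 / 0.98631 = 7497 km

7497 km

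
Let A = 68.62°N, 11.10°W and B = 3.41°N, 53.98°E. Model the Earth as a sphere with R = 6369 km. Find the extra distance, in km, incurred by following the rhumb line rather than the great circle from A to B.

Great circle: cos σ = sin φ₁ sin φ₂ + cos φ₁ cos φ₂ cos Δλ,  σ = 1.3605 rad → d_gc = 8665.2 km
Rhumb line: Δψ = -1.6077, q = Δφ/Δψ = 0.7079, d_rh = R√(Δφ²+q²Δλ²) = 8875.4 km
Excess = 8875.4 − 8665.2 = 210.2 ≈ 210 km

210 km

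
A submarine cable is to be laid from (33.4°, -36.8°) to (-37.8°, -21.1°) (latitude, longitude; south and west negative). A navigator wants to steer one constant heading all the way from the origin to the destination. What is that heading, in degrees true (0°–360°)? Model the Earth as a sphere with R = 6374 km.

Meridional parts: M(φ₁)=+0.6191, M(φ₂)=-0.7136 → ΔM = -1.3326;  Δλ = +0.2740 rad
tan C = Δλ / ΔM = -0.2056 → C = 168.38°

168.4°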